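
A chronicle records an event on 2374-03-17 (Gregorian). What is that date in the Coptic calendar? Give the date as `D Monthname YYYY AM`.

Julian Day Number of the source date = 2588221.
Converting JDN 2588221 to the Coptic calendar gives 5 Paremhat 2090 AM.

5 Paremhat 2090 AM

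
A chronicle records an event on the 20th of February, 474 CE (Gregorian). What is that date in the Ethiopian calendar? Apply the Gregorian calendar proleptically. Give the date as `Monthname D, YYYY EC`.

Yekatit 25, 466 EC

Julian Day Number of the source date = 1894236.
Converting JDN 1894236 to the Ethiopian calendar gives 25 Yekatit 466 EC.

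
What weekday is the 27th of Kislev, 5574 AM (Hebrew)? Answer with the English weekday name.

This is JDN 2383598 (20 December 1813 Gregorian).
2383598 ≡ 0 (mod 7); counting from Monday = 0 gives Monday.

Monday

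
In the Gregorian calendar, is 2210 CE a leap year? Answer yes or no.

no

2210 is not divisible by 4, so it is a common year.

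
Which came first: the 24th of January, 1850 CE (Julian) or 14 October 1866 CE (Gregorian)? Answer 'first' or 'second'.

First date → JDN 2396794; second date → JDN 2402889.
JDN 2396794 < JDN 2402889, so the first date is earlier.

first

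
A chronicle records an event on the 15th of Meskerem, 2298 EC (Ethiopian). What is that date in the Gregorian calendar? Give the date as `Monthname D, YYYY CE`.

September 28, 2305 CE

Julian Day Number of the source date = 2563214.
Converting JDN 2563214 to the Gregorian calendar gives 28 September 2305 CE.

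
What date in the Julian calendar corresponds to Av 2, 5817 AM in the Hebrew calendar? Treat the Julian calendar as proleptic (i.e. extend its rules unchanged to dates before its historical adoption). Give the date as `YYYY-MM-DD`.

The source date corresponds to 2 August 2057 in the Gregorian calendar (JDN 2472578).
That day falls on 20 July 2057 CE in the Julian calendar.

2057-07-20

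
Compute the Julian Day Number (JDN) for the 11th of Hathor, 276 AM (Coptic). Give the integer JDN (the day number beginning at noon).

1925544

In the proleptic Gregorian calendar the same day is 10 November 559.
JDN 2400001 is 17 November 1858 CE (Gregorian), MJD 0; the target day is −474457 days from there, so JDN = 1925544.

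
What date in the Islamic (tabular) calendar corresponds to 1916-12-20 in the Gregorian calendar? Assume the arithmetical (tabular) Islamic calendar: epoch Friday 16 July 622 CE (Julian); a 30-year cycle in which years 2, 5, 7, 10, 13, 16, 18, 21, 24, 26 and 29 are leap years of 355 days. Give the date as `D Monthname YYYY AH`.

Julian Day Number of the source date = 2421218.
Converting JDN 2421218 to the tabular Islamic calendar gives 24 Safar 1335 AH.

24 Safar 1335 AH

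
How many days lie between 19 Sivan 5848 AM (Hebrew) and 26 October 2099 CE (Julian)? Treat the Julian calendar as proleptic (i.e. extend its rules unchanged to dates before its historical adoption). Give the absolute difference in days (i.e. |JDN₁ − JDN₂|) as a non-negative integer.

JDN of the first date = 2483846.
JDN of the second date = 2488016.
|2488016 − 2483846| = 4170.

4170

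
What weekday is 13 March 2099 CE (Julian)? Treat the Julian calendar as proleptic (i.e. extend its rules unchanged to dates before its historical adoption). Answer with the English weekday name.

Thursday

This is JDN 2487789 (26 March 2099 Gregorian).
2487789 ≡ 3 (mod 7); counting from Monday = 0 gives Thursday.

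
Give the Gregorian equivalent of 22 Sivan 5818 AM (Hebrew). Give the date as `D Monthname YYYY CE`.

Both dates share Julian Day Number 2472894; in the Gregorian calendar that is 14 June 2058 CE.

14 June 2058 CE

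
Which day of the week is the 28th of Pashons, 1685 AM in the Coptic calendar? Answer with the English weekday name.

This is JDN 2440378 (5 June 1969 Gregorian).
JDN 2440378 mod 7 = 3, and JDN 0 was a Monday, so this is a Thursday.

Thursday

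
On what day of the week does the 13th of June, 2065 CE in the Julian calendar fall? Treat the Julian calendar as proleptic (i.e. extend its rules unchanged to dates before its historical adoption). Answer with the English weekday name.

This is JDN 2475463 (26 June 2065 Gregorian).
Since JDN mod 7 = 4 (0 = Monday), the day is Friday.

Friday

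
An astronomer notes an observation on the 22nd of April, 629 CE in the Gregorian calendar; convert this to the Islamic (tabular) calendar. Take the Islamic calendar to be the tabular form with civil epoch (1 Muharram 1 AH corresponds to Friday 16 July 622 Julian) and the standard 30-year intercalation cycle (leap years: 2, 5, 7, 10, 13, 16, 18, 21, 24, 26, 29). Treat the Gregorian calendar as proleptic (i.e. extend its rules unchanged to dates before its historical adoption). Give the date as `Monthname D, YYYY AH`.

Dhu al-Hijjah 19, 7 AH

Both dates share Julian Day Number 1950909; in the tabular Islamic calendar that is 19 Dhu al-Hijjah 7 AH.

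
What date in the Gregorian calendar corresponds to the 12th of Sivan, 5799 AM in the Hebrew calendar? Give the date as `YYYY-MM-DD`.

Julian Day Number of the source date = 2465944.
Converting JDN 2465944 to the Gregorian calendar gives 4 June 2039 CE.

2039-06-04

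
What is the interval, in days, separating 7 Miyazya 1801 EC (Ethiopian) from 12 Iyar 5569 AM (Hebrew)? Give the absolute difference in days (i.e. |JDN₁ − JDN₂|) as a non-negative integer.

First date → JDN 2381887; second date → JDN 2381901.
The interval is |2381887 − 2381901| = 14 days.

14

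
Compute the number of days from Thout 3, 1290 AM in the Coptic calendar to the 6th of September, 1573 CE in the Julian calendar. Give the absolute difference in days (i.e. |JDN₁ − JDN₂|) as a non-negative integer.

6

First date → JDN 2295839; second date → JDN 2295845.
The interval is |2295839 − 2295845| = 6 days.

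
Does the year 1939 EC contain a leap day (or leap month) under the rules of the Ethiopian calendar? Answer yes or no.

yes

1939 mod 4 = 3; in the Ethiopian calendar a year is leap when year mod 4 = 3, so it is a leap year.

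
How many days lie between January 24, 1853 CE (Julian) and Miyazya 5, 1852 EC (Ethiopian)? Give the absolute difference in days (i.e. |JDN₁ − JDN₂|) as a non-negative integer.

2623

JDN of the first date = 2397890.
JDN of the second date = 2400513.
|2400513 − 2397890| = 2623.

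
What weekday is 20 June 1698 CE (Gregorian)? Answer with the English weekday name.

Friday

JDN 2341413 mod 7 = 4, and JDN 0 was a Monday, so this is a Friday.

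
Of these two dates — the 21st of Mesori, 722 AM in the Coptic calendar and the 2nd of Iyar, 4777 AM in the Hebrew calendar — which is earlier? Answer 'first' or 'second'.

The two dates have Julian Day Numbers 2088725 and 2092638 respectively.
Since 2088725 < 2092638, the first date comes first.

first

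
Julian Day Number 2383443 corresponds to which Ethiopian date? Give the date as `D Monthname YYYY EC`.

12 Hamle 1805 EC

The Gregorian equivalent of JDN 2383443 is 18 July 1813.
In the Ethiopian calendar that day is 12 Hamle 1805 EC.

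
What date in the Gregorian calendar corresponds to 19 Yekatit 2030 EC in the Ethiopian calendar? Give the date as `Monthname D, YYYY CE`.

Julian Day Number of the source date = 2465481.
Converting JDN 2465481 to the Gregorian calendar gives 26 February 2038 CE.

February 26, 2038 CE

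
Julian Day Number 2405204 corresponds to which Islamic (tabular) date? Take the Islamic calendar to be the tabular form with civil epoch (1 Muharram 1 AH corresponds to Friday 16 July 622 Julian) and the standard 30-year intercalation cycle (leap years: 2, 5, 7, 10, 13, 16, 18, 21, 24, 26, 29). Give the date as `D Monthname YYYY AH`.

JDN 2405204 is 14 February 1873 in the Gregorian calendar.
In the tabular Islamic calendar that day is 16 Dhu al-Hijjah 1289 AH.

16 Dhu al-Hijjah 1289 AH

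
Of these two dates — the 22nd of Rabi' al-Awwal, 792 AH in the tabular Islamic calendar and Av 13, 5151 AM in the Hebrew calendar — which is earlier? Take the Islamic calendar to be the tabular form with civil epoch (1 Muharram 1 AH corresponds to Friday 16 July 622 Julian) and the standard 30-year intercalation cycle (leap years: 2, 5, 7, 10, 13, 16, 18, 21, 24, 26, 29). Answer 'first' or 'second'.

first

The two dates have Julian Day Numbers 2228824 and 2229316 respectively.
Since 2228824 < 2229316, the first date comes first.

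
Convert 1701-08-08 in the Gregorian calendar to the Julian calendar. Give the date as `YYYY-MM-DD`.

1701-07-28

At this point the Julian calendar is 11 days behind the Gregorian.
8 August 1701 Gregorian − 11 days → 28 July 1701 Julian.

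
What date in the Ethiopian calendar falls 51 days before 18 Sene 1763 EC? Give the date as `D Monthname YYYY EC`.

The starting date is JDN 2368078; 2368078 − 51 = 2368027.
JDN 2368027 corresponds to 27 Miyazya 1763 EC.

27 Miyazya 1763 EC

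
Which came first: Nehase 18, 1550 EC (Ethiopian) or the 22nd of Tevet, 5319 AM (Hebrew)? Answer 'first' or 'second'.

first

First date → JDN 2290340; second date → JDN 2290483.
JDN 2290340 < JDN 2290483, so the first date is earlier.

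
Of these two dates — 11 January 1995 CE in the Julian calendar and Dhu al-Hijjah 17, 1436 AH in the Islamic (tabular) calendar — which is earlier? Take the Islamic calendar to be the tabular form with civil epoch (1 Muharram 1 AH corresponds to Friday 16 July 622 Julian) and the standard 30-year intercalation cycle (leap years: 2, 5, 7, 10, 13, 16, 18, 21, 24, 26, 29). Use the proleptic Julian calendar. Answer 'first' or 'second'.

first

The two dates have Julian Day Numbers 2449742 and 2457297 respectively.
Since 2449742 < 2457297, the first date comes first.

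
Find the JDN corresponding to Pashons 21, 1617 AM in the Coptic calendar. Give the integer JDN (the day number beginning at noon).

Equivalently 29 May 1901 (Gregorian).
JDN 2451545 is 1 January 2000 CE (Gregorian); the target day is −36011 days from there, so JDN = 2415534.

2415534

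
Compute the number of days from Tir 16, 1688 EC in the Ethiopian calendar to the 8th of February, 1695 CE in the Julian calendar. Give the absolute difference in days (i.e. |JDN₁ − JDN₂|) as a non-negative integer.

First date → JDN 2340533; second date → JDN 2340195.
The interval is |2340533 − 2340195| = 338 days.

338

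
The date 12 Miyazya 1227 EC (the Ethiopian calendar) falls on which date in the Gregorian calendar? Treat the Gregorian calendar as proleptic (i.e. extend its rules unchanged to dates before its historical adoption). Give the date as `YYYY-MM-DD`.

1235-04-14

Both dates share Julian Day Number 2172238; in the Gregorian calendar that is 14 April 1235 CE.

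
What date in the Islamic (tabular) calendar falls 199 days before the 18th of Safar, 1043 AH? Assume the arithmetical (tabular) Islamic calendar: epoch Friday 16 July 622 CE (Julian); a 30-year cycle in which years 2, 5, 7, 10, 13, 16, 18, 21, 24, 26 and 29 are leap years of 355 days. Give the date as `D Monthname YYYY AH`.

26 Rajab 1042 AH

Counting 199 days back from JDN 2317737 reaches JDN 2317538, which is 26 Rajab 1042 AH.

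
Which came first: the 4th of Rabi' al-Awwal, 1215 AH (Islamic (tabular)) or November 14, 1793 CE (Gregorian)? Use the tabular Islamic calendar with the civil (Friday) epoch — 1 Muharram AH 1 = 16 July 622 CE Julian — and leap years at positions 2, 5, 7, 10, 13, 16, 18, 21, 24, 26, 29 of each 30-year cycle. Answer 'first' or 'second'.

second

Converting both to JDN: 2378703 vs 2376258; the smaller is the second.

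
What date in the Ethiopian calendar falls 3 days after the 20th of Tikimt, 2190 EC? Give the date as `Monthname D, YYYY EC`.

Tikimt 23, 2190 EC

Counting 3 days forward from JDN 2523802 reaches JDN 2523805, which is Tikimt 23, 2190 EC.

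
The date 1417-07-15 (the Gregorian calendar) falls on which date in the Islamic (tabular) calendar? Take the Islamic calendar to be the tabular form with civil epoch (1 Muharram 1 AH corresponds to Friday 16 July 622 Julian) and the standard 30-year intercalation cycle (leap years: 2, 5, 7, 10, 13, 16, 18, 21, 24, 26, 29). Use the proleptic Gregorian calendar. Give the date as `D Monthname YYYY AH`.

21 Jumada al-Awwal 820 AH

Both dates share Julian Day Number 2238804; in the tabular Islamic calendar that is 21 Jumada al-Awwal 820 AH.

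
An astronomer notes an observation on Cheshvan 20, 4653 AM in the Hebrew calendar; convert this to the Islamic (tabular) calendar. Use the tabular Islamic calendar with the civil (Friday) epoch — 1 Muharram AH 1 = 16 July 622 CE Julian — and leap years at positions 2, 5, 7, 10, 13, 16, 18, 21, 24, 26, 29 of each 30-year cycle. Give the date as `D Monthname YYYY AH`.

Julian Day Number of the source date = 2047150.
Converting JDN 2047150 to the tabular Islamic calendar gives 20 Rajab 279 AH.

20 Rajab 279 AH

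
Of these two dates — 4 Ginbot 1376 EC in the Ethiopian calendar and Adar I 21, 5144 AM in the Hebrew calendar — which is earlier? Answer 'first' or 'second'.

First date → JDN 2226683; second date → JDN 2226608.
JDN 2226608 < JDN 2226683, so the second date is earlier.

second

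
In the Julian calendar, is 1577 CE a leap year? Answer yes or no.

no

1577 mod 4 = 1, so it is a common year in the Julian calendar.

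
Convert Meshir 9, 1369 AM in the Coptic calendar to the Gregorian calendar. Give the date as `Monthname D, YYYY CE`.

February 13, 1653 CE

Julian Day Number of the source date = 2324850.
Converting JDN 2324850 to the Gregorian calendar gives 13 February 1653 CE.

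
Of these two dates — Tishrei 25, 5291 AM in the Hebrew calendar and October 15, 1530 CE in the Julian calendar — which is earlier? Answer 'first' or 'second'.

The two dates have Julian Day Numbers 2280179 and 2280178 respectively.
Since 2280178 < 2280179, the second date comes first.

second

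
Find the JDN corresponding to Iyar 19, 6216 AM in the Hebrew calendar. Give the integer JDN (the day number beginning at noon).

In the Gregorian calendar the same day is 24 May 2456.
JDN 2400001 is 17 November 1858 CE (Gregorian), MJD 0; the target day is +218239 days from there, so JDN = 2618240.

2618240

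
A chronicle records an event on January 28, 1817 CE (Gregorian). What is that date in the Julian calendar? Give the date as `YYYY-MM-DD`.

The Julian–Gregorian offset here is 12 days (Julian trailing).
28 January 1817 Gregorian − 12 days → 16 January 1817 Julian.

1817-01-16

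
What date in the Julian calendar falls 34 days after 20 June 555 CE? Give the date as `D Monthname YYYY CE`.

The starting date is JDN 1923942; 1923942 + 34 = 1923976.
JDN 1923976 corresponds to 24 July 555 CE.

24 July 555 CE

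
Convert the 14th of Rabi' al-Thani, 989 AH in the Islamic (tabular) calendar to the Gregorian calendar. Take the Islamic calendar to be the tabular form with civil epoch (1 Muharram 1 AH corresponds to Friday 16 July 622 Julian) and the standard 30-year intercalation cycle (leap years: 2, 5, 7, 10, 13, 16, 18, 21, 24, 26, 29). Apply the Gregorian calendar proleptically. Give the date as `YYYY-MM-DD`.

1581-05-28

Both dates share Julian Day Number 2298656; in the Gregorian calendar that is 28 May 1581 CE.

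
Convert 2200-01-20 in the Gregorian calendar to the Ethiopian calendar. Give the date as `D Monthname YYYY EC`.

10 Tir 2192 EC

Julian Day Number of the source date = 2524613.
Converting JDN 2524613 to the Ethiopian calendar gives 10 Tir 2192 EC.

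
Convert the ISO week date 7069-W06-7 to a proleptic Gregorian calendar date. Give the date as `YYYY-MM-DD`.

ISO week 1 of 7069 is the week containing the first Thursday of 7069.
Week 6, day 7 (Sunday) lands on 7069-02-14.

7069-02-14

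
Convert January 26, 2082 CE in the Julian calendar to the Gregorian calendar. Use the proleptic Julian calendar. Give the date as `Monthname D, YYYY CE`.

February 8, 2082 CE

For dates in this range the Gregorian date is 13 days ahead of the Julian.
26 January 2082 Julian + 13 days → 8 February 2082 Gregorian.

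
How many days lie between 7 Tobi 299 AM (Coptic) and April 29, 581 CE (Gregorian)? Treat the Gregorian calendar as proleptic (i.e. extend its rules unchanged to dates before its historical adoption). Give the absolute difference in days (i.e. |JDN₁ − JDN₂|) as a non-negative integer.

First date → JDN 1934000; second date → JDN 1933385.
The interval is |1934000 − 1933385| = 615 days.

615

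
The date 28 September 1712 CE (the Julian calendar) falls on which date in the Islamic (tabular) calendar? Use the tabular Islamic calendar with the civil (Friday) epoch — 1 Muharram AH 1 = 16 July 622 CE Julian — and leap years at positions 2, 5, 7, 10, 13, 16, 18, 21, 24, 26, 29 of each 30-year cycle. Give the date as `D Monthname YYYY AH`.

8 Ramadan 1124 AH

The source date corresponds to 9 October 1712 in the Gregorian calendar (JDN 2346637).
That day falls on 8 Ramadan 1124 AH in the tabular Islamic calendar.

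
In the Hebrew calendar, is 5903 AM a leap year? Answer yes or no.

Hebrew year 5903 is year 13 of its 19-year Metonic cycle; leap years are at positions 3, 6, 8, 11, 14, 17, 19, so it is a common year (12 months).

no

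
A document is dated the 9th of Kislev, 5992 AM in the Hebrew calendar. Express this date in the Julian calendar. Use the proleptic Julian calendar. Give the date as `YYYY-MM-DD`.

Both dates share Julian Day Number 2536254; in the Julian calendar that is 20 November 2231 CE.

2231-11-20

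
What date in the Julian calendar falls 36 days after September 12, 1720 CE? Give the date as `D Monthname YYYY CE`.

18 October 1720 CE

The starting date is JDN 2349543; 2349543 + 36 = 2349579.
JDN 2349579 corresponds to 18 October 1720 CE.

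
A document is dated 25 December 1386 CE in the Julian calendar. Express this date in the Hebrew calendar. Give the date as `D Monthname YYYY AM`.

The source date corresponds to 2 January 1387 in the proleptic Gregorian calendar (JDN 2227653).
That day falls on 4 Shevat 5147 AM in the Hebrew calendar.

4 Shevat 5147 AM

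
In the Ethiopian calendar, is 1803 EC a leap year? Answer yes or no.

yes

1803 mod 4 = 3; in the Ethiopian calendar a year is leap when year mod 4 = 3, so it is a leap year.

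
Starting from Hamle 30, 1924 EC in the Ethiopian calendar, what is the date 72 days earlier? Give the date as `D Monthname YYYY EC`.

JDN of Hamle 30, 1924 EC = 2426926.
2426926 − 72 = 2426854.
JDN 2426854 in the Ethiopian calendar is 18 Ginbot 1924 EC.

18 Ginbot 1924 EC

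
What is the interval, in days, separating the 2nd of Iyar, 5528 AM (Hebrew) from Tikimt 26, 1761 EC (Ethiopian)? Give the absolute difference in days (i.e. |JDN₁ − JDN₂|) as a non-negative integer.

First date → JDN 2366918; second date → JDN 2367116.
The interval is |2366918 − 2367116| = 198 days.

198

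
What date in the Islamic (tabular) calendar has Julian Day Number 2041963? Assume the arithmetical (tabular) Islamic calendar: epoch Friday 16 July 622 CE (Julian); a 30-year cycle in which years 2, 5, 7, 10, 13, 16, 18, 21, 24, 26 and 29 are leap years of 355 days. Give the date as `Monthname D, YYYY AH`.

Dhu al-Hijjah 1, 264 AH

JDN 2041963 is 8 August 878 in the proleptic Gregorian calendar.
In the tabular Islamic calendar that day is Dhu al-Hijjah 1, 264 AH.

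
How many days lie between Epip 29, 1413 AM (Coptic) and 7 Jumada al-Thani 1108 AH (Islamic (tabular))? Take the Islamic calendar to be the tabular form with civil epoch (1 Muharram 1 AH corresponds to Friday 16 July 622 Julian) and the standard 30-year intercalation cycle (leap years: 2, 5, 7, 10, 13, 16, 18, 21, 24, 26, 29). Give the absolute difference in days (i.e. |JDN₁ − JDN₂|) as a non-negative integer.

213

First date → JDN 2341091; second date → JDN 2340878.
The interval is |2341091 − 2340878| = 213 days.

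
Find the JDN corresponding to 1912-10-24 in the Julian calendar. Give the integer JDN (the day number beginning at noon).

2419713

Equivalently 6 November 1912 (Gregorian).
JDN 2400001 is 17 November 1858 CE (Gregorian), MJD 0; the target day is +19712 days from there, so JDN = 2419713.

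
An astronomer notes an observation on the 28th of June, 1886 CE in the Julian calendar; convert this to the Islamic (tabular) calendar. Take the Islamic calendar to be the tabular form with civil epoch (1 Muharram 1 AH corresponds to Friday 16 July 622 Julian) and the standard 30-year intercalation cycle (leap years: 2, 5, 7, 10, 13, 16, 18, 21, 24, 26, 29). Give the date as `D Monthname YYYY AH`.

8 Shawwal 1303 AH

Both dates share Julian Day Number 2410098; in the tabular Islamic calendar that is 8 Shawwal 1303 AH.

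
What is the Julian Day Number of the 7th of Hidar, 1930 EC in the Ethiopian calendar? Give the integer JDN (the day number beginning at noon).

Equivalently 16 November 1937 (Gregorian).
JDN 2400001 is 17 November 1858 CE (Gregorian), MJD 0; the target day is +28853 days from there, so JDN = 2428854.

2428854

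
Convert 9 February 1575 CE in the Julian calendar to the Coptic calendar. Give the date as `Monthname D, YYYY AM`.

Julian Day Number of the source date = 2296366.
Converting JDN 2296366 to the Coptic calendar gives 15 Meshir 1291 AM.

Meshir 15, 1291 AM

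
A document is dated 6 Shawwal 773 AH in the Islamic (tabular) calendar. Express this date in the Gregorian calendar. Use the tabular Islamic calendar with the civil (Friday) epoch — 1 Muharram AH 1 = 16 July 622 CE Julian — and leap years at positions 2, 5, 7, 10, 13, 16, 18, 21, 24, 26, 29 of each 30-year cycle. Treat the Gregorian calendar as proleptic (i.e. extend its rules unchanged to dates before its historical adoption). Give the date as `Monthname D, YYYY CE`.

April 19, 1372 CE

Both dates share Julian Day Number 2222282; in the Gregorian calendar that is 19 April 1372 CE.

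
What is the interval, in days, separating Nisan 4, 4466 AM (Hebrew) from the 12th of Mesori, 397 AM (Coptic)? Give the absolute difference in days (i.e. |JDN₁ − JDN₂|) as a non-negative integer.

8996

First date → JDN 1979006; second date → JDN 1970010.
The interval is |1979006 − 1970010| = 8996 days.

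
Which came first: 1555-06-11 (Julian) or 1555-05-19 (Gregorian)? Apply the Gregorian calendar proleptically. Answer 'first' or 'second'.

First date → JDN 2289183; second date → JDN 2289150.
JDN 2289150 < JDN 2289183, so the second date is earlier.

second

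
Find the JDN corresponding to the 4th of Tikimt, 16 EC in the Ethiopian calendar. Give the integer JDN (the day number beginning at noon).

1729733

Equivalently 30 September 23 (proleptic Gregorian).
JDN 2451545 is 1 January 2000 CE (Gregorian); the target day is −721812 days from there, so JDN = 1729733.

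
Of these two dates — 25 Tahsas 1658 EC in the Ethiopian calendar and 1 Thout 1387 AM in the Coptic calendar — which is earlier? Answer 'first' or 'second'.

first

Converting both to JDN: 2329554 vs 2331266; the smaller is the first.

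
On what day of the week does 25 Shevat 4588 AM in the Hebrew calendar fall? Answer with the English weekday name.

Saturday

Equivalently 19 February 828 Gregorian, JDN 2023530.
2023530 ≡ 5 (mod 7); counting from Monday = 0 gives Saturday.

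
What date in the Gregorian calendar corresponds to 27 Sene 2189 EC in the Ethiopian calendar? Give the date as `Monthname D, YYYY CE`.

Both dates share Julian Day Number 2523684; in the Gregorian calendar that is 5 July 2197 CE.

July 5, 2197 CE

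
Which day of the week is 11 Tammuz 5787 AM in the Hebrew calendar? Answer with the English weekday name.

This is JDN 2461603 (16 July 2027 Gregorian).
2461603 ≡ 4 (mod 7); counting from Monday = 0 gives Friday.

Friday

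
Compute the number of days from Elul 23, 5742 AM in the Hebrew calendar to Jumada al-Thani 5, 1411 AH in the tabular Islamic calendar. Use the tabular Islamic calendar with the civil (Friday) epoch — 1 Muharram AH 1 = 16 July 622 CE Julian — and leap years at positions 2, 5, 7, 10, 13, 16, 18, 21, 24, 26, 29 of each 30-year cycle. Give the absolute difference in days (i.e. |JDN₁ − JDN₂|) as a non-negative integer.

3025

JDN of the first date = 2445224.
JDN of the second date = 2448249.
|2448249 − 2445224| = 3025.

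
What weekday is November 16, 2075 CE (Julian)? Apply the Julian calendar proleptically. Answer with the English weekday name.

In the Gregorian calendar this is 29 November 2075 (JDN 2479271).
JDN 2479271 mod 7 = 4, and JDN 0 was a Monday, so this is a Friday.

Friday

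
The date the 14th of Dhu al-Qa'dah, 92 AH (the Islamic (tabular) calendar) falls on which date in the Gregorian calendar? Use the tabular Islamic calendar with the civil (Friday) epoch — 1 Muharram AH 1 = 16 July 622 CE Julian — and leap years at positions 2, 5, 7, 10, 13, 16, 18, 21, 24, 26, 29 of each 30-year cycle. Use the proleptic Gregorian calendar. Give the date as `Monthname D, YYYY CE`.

September 6, 711 CE

Julian Day Number of the source date = 1980995.
Converting JDN 1980995 to the Gregorian calendar gives 6 September 711 CE.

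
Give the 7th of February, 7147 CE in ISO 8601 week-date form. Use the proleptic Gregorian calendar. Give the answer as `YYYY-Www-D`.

7147-W06-5

The weekday is Friday (ISO weekday 5).
That Friday belongs to ISO week 6 of ISO year 7147.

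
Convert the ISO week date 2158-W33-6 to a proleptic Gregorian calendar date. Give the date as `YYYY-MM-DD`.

2158-08-19

ISO week 1 of 2158 is the week containing the first Thursday of 2158.
Week 33, day 6 (Saturday) lands on 2158-08-19.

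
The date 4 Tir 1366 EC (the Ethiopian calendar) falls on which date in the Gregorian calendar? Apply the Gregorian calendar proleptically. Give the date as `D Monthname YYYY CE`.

Both dates share Julian Day Number 2222910; in the Gregorian calendar that is 7 January 1374 CE.

7 January 1374 CE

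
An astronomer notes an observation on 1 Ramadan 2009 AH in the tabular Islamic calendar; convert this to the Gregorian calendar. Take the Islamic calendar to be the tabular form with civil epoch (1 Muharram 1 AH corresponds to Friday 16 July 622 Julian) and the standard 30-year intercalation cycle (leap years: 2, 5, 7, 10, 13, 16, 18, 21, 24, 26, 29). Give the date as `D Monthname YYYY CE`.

26 May 2571 CE

Both dates share Julian Day Number 2660244; in the Gregorian calendar that is 26 May 2571 CE.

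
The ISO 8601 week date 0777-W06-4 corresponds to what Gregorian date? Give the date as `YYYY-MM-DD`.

ISO week 1 of 777 is the week containing the first Thursday of 777.
Week 6, day 4 (Thursday) lands on 0777-02-10.

0777-02-10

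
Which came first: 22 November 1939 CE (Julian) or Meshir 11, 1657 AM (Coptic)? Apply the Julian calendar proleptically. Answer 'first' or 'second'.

The two dates have Julian Day Numbers 2429603 and 2430044 respectively.
Since 2429603 < 2430044, the first date comes first.

first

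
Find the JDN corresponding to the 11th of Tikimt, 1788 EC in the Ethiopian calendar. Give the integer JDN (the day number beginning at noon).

Equivalently 20 October 1795 (Gregorian).
JDN 2400001 is 17 November 1858 CE (Gregorian), MJD 0; the target day is −23038 days from there, so JDN = 2376963.

2376963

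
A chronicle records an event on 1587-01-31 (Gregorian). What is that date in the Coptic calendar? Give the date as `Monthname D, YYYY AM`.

Tobi 26, 1303 AM

Julian Day Number of the source date = 2300730.
Converting JDN 2300730 to the Coptic calendar gives 26 Tobi 1303 AM.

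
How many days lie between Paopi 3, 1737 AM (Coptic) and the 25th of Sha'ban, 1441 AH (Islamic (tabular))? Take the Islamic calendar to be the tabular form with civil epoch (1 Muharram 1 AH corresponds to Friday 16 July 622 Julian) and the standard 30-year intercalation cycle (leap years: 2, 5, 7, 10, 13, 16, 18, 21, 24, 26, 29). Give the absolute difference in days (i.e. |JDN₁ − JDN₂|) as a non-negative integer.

177

First date → JDN 2459136; second date → JDN 2458959.
The interval is |2459136 − 2458959| = 177 days.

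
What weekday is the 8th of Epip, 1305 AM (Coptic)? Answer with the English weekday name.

Equivalently 12 July 1589 Gregorian, JDN 2301623.
Since JDN mod 7 = 2 (0 = Monday), the day is Wednesday.

Wednesday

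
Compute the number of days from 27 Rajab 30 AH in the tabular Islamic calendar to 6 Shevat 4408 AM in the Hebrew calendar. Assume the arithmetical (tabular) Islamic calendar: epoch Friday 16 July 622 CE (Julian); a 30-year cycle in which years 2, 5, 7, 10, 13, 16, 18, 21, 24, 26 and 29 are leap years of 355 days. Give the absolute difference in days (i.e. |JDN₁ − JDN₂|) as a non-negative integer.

1175

JDN of the first date = 1958920.
JDN of the second date = 1957745.
|1957745 − 1958920| = 1175.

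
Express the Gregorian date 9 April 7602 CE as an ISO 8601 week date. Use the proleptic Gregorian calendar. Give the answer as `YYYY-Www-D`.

7602-W15-2

The weekday is Tuesday (ISO weekday 2).
That Tuesday belongs to ISO week 15 of ISO year 7602.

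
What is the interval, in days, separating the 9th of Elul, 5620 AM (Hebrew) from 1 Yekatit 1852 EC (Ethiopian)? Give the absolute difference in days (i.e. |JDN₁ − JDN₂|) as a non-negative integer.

JDN of the first date = 2400650.
JDN of the second date = 2400449.
|2400449 − 2400650| = 201.

201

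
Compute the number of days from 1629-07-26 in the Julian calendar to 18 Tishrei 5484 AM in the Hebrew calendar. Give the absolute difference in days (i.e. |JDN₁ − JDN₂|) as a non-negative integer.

First date → JDN 2316257; second date → JDN 2350662.
The interval is |2316257 − 2350662| = 34405 days.

34405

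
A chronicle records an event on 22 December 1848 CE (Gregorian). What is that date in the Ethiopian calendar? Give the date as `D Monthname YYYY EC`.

Julian Day Number of the source date = 2396384.
Converting JDN 2396384 to the Ethiopian calendar gives 14 Tahsas 1841 EC.

14 Tahsas 1841 EC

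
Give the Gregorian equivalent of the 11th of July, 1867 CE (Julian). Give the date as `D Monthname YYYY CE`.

For dates in this range the Gregorian date is 12 days ahead of the Julian.
11 July 1867 Julian + 12 days → 23 July 1867 Gregorian.

23 July 1867 CE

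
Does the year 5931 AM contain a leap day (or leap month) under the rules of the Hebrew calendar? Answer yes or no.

Hebrew year 5931 is year 3 of its 19-year Metonic cycle; leap years are at positions 3, 6, 8, 11, 14, 17, 19, so it is a leap year (13 months).

yes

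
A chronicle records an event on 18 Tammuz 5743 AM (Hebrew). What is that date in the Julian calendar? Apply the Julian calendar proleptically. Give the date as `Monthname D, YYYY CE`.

Julian Day Number of the source date = 2445515.
Converting JDN 2445515 to the Julian calendar gives 16 June 1983 CE.

June 16, 1983 CE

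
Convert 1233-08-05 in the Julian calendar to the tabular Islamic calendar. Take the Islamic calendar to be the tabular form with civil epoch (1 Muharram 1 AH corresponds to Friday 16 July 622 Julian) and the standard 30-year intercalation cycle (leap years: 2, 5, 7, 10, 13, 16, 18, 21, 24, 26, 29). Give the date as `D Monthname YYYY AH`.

Both dates share Julian Day Number 2171628; in the tabular Islamic calendar that is 26 Shawwal 630 AH.

26 Shawwal 630 AH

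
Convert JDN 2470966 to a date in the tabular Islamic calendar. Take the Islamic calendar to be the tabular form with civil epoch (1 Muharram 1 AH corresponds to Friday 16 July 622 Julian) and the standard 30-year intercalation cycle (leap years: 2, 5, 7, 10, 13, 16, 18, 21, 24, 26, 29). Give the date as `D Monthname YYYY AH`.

14 Rajab 1475 AH

JDN 2470966 is 4 March 2053 in the Gregorian calendar.
In the tabular Islamic calendar that day is 14 Rajab 1475 AH.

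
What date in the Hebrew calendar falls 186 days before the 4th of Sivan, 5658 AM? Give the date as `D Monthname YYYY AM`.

Counting 186 days back from JDN 2414435 reaches JDN 2414249, which is 25 Cheshvan 5658 AM.

25 Cheshvan 5658 AM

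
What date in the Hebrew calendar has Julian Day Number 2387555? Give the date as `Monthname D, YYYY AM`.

Tishrei 28, 5585 AM

The Gregorian equivalent of JDN 2387555 is 20 October 1824.
In the Hebrew calendar that day is Tishrei 28, 5585 AM.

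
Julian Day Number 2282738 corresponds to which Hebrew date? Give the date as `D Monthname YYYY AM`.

The proleptic Gregorian equivalent of JDN 2282738 is 28 October 1537.
In the Hebrew calendar that day is 13 Cheshvan 5298 AM.

13 Cheshvan 5298 AM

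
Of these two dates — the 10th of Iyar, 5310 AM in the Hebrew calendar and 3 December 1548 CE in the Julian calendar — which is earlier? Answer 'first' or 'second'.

Converting both to JDN: 2287311 vs 2286802; the smaller is the second.

second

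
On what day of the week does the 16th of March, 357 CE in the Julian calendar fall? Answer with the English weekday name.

In the proleptic Gregorian calendar this is 17 March 357 (JDN 1851527).
1851527 ≡ 6 (mod 7); counting from Monday = 0 gives Sunday.

Sunday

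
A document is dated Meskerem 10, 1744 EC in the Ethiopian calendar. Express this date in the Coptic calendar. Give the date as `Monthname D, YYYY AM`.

Thout 10, 1468 AM

Julian Day Number of the source date = 2360861.
Converting JDN 2360861 to the Coptic calendar gives 10 Thout 1468 AM.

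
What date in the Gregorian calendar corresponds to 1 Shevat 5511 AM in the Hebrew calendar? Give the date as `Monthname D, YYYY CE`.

January 27, 1751 CE

Julian Day Number of the source date = 2360626.
Converting JDN 2360626 to the Gregorian calendar gives 27 January 1751 CE.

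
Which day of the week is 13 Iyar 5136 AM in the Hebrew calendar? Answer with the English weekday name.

Saturday

In the proleptic Gregorian calendar this is 11 May 1376 (JDN 2223765).
JDN 2223765 mod 7 = 5, and JDN 0 was a Monday, so this is a Saturday.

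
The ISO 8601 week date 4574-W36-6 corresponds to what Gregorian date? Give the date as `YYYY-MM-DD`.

4574-09-10

ISO week 1 of 4574 is the week containing the first Thursday of 4574.
Week 36, day 6 (Saturday) lands on 4574-09-10.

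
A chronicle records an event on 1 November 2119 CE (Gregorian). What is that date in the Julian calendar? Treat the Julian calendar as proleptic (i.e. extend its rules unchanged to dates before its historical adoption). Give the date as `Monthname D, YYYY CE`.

At this point the Julian calendar is 14 days behind the Gregorian.
1 November 2119 Gregorian − 14 days → 18 October 2119 Julian.

October 18, 2119 CE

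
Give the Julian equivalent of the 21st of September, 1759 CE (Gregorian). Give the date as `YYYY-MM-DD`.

1759-09-10

For dates in this range the Gregorian date is 11 days ahead of the Julian.
21 September 1759 Gregorian − 11 days → 10 September 1759 Julian.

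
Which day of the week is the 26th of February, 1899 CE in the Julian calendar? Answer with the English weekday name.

Friday

This is JDN 2414724 (10 March 1899 Gregorian).
2414724 ≡ 4 (mod 7); counting from Monday = 0 gives Friday.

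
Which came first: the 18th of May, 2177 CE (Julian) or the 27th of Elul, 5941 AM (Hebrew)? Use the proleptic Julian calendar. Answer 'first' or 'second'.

first

Converting both to JDN: 2516345 vs 2517904; the smaller is the first.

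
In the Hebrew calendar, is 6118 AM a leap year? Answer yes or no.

Hebrew year 6118 is year 19 of its 19-year Metonic cycle; leap years are at positions 3, 6, 8, 11, 14, 17, 19, so it is a leap year (13 months).

yes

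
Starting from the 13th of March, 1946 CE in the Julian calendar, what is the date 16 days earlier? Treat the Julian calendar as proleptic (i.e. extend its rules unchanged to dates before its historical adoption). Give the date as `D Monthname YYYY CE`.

25 February 1946 CE

JDN of the 13th of March, 1946 CE = 2431906.
2431906 − 16 = 2431890.
JDN 2431890 in the Julian calendar is 25 February 1946 CE.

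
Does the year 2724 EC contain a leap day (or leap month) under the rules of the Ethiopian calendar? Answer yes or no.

2724 mod 4 = 0; in the Ethiopian calendar a year is leap when year mod 4 = 3, so it is a common year.

no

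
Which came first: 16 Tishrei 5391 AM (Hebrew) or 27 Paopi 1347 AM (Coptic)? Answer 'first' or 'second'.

first

First date → JDN 2316670; second date → JDN 2316712.
JDN 2316670 < JDN 2316712, so the first date is earlier.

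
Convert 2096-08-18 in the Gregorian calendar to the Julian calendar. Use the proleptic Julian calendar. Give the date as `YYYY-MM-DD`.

2096-08-05

The Julian–Gregorian offset here is 13 days (Julian trailing).
18 August 2096 Gregorian − 13 days → 5 August 2096 Julian.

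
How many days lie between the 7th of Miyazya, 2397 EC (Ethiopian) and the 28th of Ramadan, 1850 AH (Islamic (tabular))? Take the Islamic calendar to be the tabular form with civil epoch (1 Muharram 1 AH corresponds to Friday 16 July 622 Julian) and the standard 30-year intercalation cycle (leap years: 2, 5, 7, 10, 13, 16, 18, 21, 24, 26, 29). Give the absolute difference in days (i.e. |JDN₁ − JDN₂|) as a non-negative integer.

First date → JDN 2599576; second date → JDN 2603927.
The interval is |2599576 − 2603927| = 4351 days.

4351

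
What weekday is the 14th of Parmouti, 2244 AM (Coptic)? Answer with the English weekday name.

Monday

This is JDN 2644509 (26 April 2528 Gregorian).
JDN 2644509 mod 7 = 0, and JDN 0 was a Monday, so this is a Monday.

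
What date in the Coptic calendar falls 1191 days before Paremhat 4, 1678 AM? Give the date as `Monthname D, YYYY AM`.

Counting 1191 days back from JDN 2437737 reaches JDN 2436546, which is Hathor 29, 1675 AM.

Hathor 29, 1675 AM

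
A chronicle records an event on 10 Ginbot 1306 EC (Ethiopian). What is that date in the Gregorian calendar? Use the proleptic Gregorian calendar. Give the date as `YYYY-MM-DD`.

1314-05-13

Both dates share Julian Day Number 2201121; in the Gregorian calendar that is 13 May 1314 CE.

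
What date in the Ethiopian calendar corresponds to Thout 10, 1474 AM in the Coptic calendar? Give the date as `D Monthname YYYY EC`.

10 Meskerem 1750 EC

The source date corresponds to 18 September 1757 in the Gregorian calendar (JDN 2363052).
That day falls on 10 Meskerem 1750 EC in the Ethiopian calendar.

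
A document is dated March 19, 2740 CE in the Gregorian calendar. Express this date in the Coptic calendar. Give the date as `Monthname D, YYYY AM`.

Paremhat 4, 2456 AM

Both dates share Julian Day Number 2721902; in the Coptic calendar that is 4 Paremhat 2456 AM.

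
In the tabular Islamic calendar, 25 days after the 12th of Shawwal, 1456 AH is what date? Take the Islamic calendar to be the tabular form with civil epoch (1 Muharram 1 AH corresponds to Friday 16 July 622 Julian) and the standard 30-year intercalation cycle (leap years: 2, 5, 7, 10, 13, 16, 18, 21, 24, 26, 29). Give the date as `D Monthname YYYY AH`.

8 Dhu al-Qa'dah 1456 AH

The starting date is JDN 2464320; 2464320 + 25 = 2464345.
JDN 2464345 corresponds to 8 Dhu al-Qa'dah 1456 AH.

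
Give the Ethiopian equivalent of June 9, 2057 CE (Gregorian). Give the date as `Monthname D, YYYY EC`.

Both dates share Julian Day Number 2472524; in the Ethiopian calendar that is 2 Sene 2049 EC.

Sene 2, 2049 EC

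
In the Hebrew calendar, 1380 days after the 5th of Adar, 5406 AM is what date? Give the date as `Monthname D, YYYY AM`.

JDN of the 5th of Adar, 5406 AM = 2322300.
2322300 + 1380 = 2323680.
JDN 2323680 in the Hebrew calendar is Kislev 27, 5410 AM.

Kislev 27, 5410 AM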